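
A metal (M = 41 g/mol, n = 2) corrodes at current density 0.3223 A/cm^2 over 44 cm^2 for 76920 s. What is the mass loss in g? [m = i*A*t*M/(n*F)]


Apply Faraday's law: m = i*A*t*M / (n*F)
Total charge passed Q = i*A*t = 0.3223*44*76920 = 1090817.904 C
m = Q*M/(n*F) = 1090817.904*41/(2*96485) = 231.764 g

231.764 g


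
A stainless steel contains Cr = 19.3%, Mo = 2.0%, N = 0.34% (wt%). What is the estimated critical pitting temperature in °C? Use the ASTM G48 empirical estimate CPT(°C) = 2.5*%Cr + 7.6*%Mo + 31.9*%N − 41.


Apply the ASTM G48 empirical CPT estimate: CPT(°C) = 2.5*%Cr + 7.6*%Mo + 31.9*%N − 41
2.5*19.3 = 48.25; 7.6*2.0 = 15.2; 31.9*0.34 = 10.846
CPT = 48.25 + 15.2 + 10.846 − 41 = 33.296 °C
Rounded to 0.1 °C: CPT ≈ 33.3 °C

33.3 °C


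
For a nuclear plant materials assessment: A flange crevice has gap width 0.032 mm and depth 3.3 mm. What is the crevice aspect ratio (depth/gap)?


Aspect ratio = depth / gap
Ratio = 3.3 / 0.032 = 103.1

103.1


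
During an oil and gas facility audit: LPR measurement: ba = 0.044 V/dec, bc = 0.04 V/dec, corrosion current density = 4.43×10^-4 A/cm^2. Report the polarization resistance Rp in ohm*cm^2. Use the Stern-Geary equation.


Apply the Stern-Geary equation: Rp = ba*bc / (2.303*icorr*(ba+bc))
ba*bc = 0.044*0.04 = 0.00176
ba+bc = 0.084; 2.303*icorr*(ba+bc) = 2.303*4.43×10^-4*0.084 = 8.5699236×10^-5
Rp = 0.00176 / 8.5699236×10^-5 = 20.5 ohm*cm^2

20.5 ohm*cm^2


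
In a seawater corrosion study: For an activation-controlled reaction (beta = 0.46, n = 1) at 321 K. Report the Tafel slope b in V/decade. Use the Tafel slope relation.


Apply the Tafel slope relation: b = 2.303*R*T/(beta*n*F)
Numerator: 2.303 * 8.314 * 321 = 6146.23
Denominator: 0.46 * 1 * 96485 = 44383.1
b = 6146.23 / 44383.1 = 0.138 V/decade

0.138 V/decade


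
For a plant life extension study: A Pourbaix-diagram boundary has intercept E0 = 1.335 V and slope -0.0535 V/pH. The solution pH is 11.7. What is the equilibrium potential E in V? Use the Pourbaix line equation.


Apply the Pourbaix line equation: E = E0 + slope*pH
E = 1.335 + (-0.0535)*11.7 = 1.335 + (-0.62595) = 0.70905 V
Rounded to 4 decimal places: E = 0.7091 V

0.7091 V


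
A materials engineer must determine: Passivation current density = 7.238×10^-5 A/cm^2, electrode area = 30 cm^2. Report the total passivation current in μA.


I = i_pass * A, then convert A → μA (×10^6)
I = 7.238×10^-5 * 30 * 10^6 = 2171.4 μA

2171.4 μA


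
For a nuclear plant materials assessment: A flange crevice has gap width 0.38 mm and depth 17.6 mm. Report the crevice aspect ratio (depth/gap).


Aspect ratio = depth / gap
Ratio = 17.6 / 0.38 = 46.3

46.3


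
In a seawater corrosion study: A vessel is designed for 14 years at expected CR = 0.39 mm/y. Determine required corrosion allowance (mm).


Corrosion allowance = CR × design life
CA = 0.39 * 14 = 5.46 mm

5.46 mm


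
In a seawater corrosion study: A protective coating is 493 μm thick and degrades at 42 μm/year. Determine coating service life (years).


Service life = thickness / degradation rate
Life = 493 / 42 = 11.7 years

11.7 years


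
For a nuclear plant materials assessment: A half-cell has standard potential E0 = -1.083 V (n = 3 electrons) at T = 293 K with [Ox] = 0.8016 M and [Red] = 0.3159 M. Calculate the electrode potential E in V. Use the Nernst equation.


Apply the Nernst equation: E = E0 + (RT/nF)*ln([Ox]/[Red])
Step 1: RT/nF = 8.314*293/(3*96485) = 0.00841582 V
Step 2: [Ox]/[Red] = 0.8016/0.3159 = 2.537512
Step 3: ln(2.537512) = 0.931184
Step 4: correction = 0.00841582 * 0.931184 = 0.0078 V
E = -1.083 + 0.0078 = -1.0752 V

-1.0752 V


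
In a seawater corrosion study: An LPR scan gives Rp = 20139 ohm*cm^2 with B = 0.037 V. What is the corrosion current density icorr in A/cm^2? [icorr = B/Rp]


Apply the Stern-Geary relation: icorr = B / Rp
icorr = 0.037 / 20139 = 1.837×10^-6 A/cm^2

1.837×10^-6 A/cm^2


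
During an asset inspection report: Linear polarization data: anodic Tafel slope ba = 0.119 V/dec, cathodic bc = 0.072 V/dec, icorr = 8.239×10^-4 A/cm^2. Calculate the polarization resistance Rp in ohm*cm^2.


Apply the Stern-Geary equation: Rp = ba*bc / (2.303*icorr*(ba+bc))
ba*bc = 0.119*0.072 = 0.008568
ba+bc = 0.191; 2.303*icorr*(ba+bc) = 2.303*8.239×10^-4*0.191 = 3.6241136×10^-4
Rp = 0.008568 / 3.6241136×10^-4 = 23.64 ohm*cm^2

23.64 ohm*cm^2


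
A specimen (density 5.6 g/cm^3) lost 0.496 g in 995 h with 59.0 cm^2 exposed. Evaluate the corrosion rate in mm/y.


Apply the mm/y weight-loss relation: CR = 87600 * W / (D * A * T)
Numerator: 87600 * 0.496 = 43449.6
Denominator: 5.6 * 59.0 * 995 = 328748.0
CR = 43449.6 / 328748.0 = 0.132167 mm/y

0.132167 mm/y


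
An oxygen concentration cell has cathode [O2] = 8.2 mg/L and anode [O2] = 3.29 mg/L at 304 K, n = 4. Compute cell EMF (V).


Apply the Nernst concentration-cell relation: E = (RT/nF)*ln(C_cathode/C_anode)
RT/nF = 8.314*304/(4*96485) = 0.00654883 V
ln(8.2/3.29) = 0.91325
E = 0.00654883 * 0.91325 = 0.00598 V

0.00598 V


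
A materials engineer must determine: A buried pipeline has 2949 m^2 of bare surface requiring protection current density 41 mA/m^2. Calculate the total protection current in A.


I = area * current density, then convert mA → A (÷1000)
I = 2949 * 41 / 1000 = 120.91 A

120.91 A


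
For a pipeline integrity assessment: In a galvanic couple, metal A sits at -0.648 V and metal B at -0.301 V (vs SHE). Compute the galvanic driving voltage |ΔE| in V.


Driving voltage is the absolute potential difference.
|ΔE| = |-0.648 − (-0.301)| = 0.347 V

0.347 V


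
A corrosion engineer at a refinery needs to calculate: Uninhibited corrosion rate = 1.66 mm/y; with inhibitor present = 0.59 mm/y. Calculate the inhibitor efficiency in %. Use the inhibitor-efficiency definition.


Apply the inhibitor-efficiency definition: IE = (CR_blank − CR_inh)/CR_blank × 100
IE = (1.66 − 0.59) / 1.66 × 100
IE = 1.07 / 1.66 × 100 = 64.5 %

64.5 %


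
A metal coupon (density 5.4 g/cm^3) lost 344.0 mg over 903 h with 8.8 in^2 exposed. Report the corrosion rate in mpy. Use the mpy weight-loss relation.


Apply the mpy weight-loss relation: CR = 534 * W / (D * A * T)
Numerator: 534 * 344.0 = 183696.0
Denominator: 5.4 * 8.8 * 903 = 42910.56
CR = 183696.0 / 42910.56 = 4.2809 mpy

4.2809 mpy


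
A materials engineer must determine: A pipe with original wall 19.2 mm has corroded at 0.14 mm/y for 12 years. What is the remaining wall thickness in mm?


Remaining wall = original − CR × time
t = 19.2 − 0.14*12 = 19.2 − 1.68 = 17.52 mm

17.52 mm


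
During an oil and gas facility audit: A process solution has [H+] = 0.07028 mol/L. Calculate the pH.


pH = −log10[H+]
pH = −log10(0.07028) = 1.15

1.15


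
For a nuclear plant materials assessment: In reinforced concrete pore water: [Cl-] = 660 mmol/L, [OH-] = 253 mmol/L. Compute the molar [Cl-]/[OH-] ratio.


Threshold parameter = [Cl-] / [OH-] (molar basis; both in mmol/L, so units cancel)
Ratio = 660 / 253 = 2.61

2.61


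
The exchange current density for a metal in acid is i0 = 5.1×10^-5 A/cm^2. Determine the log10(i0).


i0 = 5.1×10^-5 A/cm^2
log10(i0) = -4.292

-4.292


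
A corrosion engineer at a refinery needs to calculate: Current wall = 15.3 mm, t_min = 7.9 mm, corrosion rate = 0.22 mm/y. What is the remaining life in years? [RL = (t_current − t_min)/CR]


Apply the remaining-life relation: RL = (t_current − t_min) / CR
RL = (15.3 − 7.9) / 0.22 = 7.4 / 0.22 = 33.6 years

33.6 years


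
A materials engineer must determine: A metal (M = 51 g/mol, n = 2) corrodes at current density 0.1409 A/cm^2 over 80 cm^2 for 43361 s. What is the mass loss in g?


Apply Faraday's law: m = i*A*t*M / (n*F)
Total charge passed Q = i*A*t = 0.1409*80*43361 = 488765.192 C
m = Q*M/(n*F) = 488765.192*51/(2*96485) = 129.17565 g

129.17565 g


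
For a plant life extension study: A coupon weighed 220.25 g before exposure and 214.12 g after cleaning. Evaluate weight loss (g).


Weight loss = initial − final
WL = 220.25 − 214.12 = 6.13 g

6.13 g


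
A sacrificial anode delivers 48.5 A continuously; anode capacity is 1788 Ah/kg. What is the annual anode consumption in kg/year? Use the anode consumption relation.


Annual consumption = current * hours per year / capacity
Rate = 48.5 * 8760 / 1788 = 237.6 kg/year

237.6 kg/year


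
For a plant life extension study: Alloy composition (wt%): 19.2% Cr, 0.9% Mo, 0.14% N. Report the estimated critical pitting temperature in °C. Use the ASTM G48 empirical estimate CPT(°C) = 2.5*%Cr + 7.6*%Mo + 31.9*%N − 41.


Apply the ASTM G48 empirical CPT estimate: CPT(°C) = 2.5*%Cr + 7.6*%Mo + 31.9*%N − 41
2.5*19.2 = 48; 7.6*0.9 = 6.84; 31.9*0.14 = 4.466
CPT = 48 + 6.84 + 4.466 − 41 = 18.306 °C
Rounded to 0.1 °C: CPT ≈ 18.3 °C

18.3 °C


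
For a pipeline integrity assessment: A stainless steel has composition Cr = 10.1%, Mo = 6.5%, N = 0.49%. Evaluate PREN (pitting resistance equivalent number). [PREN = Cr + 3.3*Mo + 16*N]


Apply the PREN formula: PREN = Cr + 3.3*Mo + 16*N
PREN = 10.1 + 3.3*6.5 + 16*0.49
PREN = 10.1 + 21.45 + 7.84 = 39.39

39.39


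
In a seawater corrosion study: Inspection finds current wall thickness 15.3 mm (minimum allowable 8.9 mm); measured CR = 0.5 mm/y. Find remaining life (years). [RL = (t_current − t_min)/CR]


Apply the remaining-life relation: RL = (t_current − t_min) / CR
RL = (15.3 − 8.9) / 0.5 = 6.4 / 0.5 = 12.8 years

12.8 years


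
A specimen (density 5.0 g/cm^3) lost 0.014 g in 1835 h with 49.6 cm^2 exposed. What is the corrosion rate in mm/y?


Apply the mm/y weight-loss relation: CR = 87600 * W / (D * A * T)
Numerator: 87600 * 0.014 = 1226.4
Denominator: 5.0 * 49.6 * 1835 = 455080.0
CR = 1226.4 / 455080.0 = 0.002695 mm/y

0.002695 mm/y


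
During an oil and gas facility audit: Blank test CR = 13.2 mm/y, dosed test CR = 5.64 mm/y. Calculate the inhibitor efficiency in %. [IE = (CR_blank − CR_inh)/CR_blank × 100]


Apply the inhibitor-efficiency definition: IE = (CR_blank − CR_inh)/CR_blank × 100
IE = (13.2 − 5.64) / 13.2 × 100
IE = 7.56 / 13.2 × 100 = 57.3 %

57.3 %


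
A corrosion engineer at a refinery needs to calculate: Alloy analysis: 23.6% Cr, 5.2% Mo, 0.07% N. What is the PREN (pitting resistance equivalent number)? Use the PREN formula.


Apply the PREN formula: PREN = Cr + 3.3*Mo + 16*N
PREN = 23.6 + 3.3*5.2 + 16*0.07
PREN = 23.6 + 17.16 + 1.12 = 41.88

41.88


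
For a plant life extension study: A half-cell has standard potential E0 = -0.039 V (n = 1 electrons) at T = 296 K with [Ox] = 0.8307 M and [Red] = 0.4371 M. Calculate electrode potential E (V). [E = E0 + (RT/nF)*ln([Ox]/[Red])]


Apply the Nernst equation: E = E0 + (RT/nF)*ln([Ox]/[Red])
Step 1: RT/nF = 8.314*296/(1*96485) = 0.02550598 V
Step 2: [Ox]/[Red] = 0.8307/0.4371 = 1.90048
Step 3: ln(1.90048) = 0.642106
Step 4: correction = 0.02550598 * 0.642106 = 0.0164 V
E = -0.039 + 0.0164 = -0.0226 V

-0.0226 V


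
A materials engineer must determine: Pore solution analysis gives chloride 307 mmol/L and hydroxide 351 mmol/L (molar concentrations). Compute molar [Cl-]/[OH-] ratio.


Threshold parameter = [Cl-] / [OH-] (molar basis; both in mmol/L, so units cancel)
Ratio = 307 / 351 = 0.87

0.87


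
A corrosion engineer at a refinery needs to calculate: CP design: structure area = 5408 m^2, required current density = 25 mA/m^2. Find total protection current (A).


I = area * current density, then convert mA → A (÷1000)
I = 5408 * 25 / 1000 = 135.2 A

135.2 A


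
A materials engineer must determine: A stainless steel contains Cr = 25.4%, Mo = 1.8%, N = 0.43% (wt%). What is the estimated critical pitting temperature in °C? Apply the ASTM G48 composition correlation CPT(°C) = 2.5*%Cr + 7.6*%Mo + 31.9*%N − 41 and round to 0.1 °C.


Apply the ASTM G48 empirical CPT estimate: CPT(°C) = 2.5*%Cr + 7.6*%Mo + 31.9*%N − 41
2.5*25.4 = 63.5; 7.6*1.8 = 13.68; 31.9*0.43 = 13.717
CPT = 63.5 + 13.68 + 13.717 − 41 = 49.897 °C
Rounded to 0.1 °C: CPT ≈ 49.9 °C

49.9 °C


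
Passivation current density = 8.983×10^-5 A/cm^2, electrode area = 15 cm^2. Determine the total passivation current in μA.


I = i_pass * A, then convert A → μA (×10^6)
I = 8.983×10^-5 * 15 * 10^6 = 1347.45 μA

1347.45 μA


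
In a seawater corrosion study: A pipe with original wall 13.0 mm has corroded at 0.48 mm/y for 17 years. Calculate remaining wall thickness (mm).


Remaining wall = original − CR × time
t = 13.0 − 0.48*17 = 13.0 − 8.16 = 4.84 mm

4.84 mm


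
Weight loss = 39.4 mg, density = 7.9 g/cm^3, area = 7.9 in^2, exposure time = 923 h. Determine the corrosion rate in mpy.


Apply the mpy weight-loss relation: CR = 534 * W / (D * A * T)
Numerator: 534 * 39.4 = 21039.6
Denominator: 7.9 * 7.9 * 923 = 57604.43
CR = 21039.6 / 57604.43 = 0.3652 mpy

0.3652 mpy


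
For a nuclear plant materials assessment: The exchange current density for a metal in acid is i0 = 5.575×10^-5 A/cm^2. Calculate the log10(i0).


i0 = 5.575×10^-5 A/cm^2
log10(i0) = -4.254

-4.254


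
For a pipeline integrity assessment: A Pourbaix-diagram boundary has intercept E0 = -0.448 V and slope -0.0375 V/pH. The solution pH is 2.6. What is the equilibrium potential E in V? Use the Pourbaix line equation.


Apply the Pourbaix line equation: E = E0 + slope*pH
E = -0.448 + (-0.0375)*2.6 = -0.448 + (-0.0975) = -0.5455 V
Rounded to 3 decimal places: E = -0.546 V

-0.546 V


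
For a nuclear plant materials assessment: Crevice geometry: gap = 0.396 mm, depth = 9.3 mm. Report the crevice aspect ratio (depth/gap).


Aspect ratio = depth / gap
Ratio = 9.3 / 0.396 = 23.5

23.5


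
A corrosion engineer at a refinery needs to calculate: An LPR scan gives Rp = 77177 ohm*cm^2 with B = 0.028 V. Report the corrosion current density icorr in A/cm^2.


Apply the Stern-Geary relation: icorr = B / Rp
icorr = 0.028 / 77177 = 3.628×10^-7 A/cm^2

3.628×10^-7 A/cm^2


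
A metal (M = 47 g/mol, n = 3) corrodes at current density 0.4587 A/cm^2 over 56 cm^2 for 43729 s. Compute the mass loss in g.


Apply Faraday's law: m = i*A*t*M / (n*F)
Total charge passed Q = i*A*t = 0.4587*56*43729 = 1123275.5688 C
m = Q*M/(n*F) = 1123275.5688*47/(3*96485) = 182.391 g

182.391 g


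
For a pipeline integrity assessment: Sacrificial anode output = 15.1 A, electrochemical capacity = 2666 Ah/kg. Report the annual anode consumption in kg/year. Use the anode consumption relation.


Annual consumption = current * hours per year / capacity
Rate = 15.1 * 8760 / 2666 = 49.6 kg/year

49.6 kg/year


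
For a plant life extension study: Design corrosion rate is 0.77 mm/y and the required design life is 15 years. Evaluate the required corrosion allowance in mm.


Corrosion allowance = CR × design life
CA = 0.77 * 15 = 11.55 mm

11.55 mm


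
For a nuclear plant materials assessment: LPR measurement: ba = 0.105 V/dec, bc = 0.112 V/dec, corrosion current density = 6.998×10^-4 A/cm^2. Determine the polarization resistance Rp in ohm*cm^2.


Apply the Stern-Geary equation: Rp = ba*bc / (2.303*icorr*(ba+bc))
ba*bc = 0.105*0.112 = 0.01176
ba+bc = 0.217; 2.303*icorr*(ba+bc) = 2.303*6.998×10^-4*0.217 = 3.4972575×10^-4
Rp = 0.01176 / 3.4972575×10^-4 = 33.63 ohm*cm^2

33.63 ohm*cm^2


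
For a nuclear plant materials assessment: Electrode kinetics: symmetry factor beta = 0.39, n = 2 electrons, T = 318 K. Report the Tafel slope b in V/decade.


Apply the Tafel slope relation: b = 2.303*R*T/(beta*n*F)
Numerator: 2.303 * 8.314 * 318 = 6088.79
Denominator: 0.39 * 2 * 96485 = 75258.3
b = 6088.79 / 75258.3 = 0.081 V/decade

0.081 V/decade


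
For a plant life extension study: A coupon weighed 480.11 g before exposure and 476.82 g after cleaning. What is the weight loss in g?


Weight loss = initial − final
WL = 480.11 − 476.82 = 3.29 g

3.29 g


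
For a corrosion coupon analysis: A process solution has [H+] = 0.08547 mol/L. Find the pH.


pH = −log10[H+]
pH = −log10(0.08547) = 1.07

1.07


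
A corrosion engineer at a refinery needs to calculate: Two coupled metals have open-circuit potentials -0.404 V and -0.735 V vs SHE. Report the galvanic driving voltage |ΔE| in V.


Driving voltage is the absolute potential difference.
|ΔE| = |-0.404 − (-0.735)| = 0.331 V

0.331 V


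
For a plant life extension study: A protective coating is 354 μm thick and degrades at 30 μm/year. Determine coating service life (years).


Service life = thickness / degradation rate
Life = 354 / 30 = 11.8 years

11.8 years


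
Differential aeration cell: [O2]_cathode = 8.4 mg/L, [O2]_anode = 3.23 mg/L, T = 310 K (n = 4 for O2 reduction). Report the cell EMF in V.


Apply the Nernst concentration-cell relation: E = (RT/nF)*ln(C_cathode/C_anode)
RT/nF = 8.314*310/(4*96485) = 0.00667808 V
ln(8.4/3.23) = 0.95575
E = 0.00667808 * 0.95575 = 0.00638 V

0.00638 V


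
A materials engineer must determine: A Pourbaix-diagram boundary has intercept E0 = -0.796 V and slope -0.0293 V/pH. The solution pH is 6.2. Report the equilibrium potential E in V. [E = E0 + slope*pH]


Apply the Pourbaix line equation: E = E0 + slope*pH
E = -0.796 + (-0.0293)*6.2 = -0.796 + (-0.18166) = -0.97766 V
Rounded to 4 decimal places: E = -0.9777 V

-0.9777 V


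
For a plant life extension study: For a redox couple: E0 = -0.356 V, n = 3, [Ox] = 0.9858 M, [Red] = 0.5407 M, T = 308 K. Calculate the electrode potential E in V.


Apply the Nernst equation: E = E0 + (RT/nF)*ln([Ox]/[Red])
Step 1: RT/nF = 8.314*308/(3*96485) = 0.00884667 V
Step 2: [Ox]/[Red] = 0.9858/0.5407 = 1.823192
Step 3: ln(1.823192) = 0.600589
Step 4: correction = 0.00884667 * 0.600589 = 0.0053 V
E = -0.356 + 0.0053 = -0.3507 V

-0.3507 V


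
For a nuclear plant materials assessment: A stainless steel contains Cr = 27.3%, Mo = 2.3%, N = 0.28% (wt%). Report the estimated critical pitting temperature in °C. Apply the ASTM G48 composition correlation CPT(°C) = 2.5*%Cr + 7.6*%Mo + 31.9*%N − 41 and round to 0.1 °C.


Apply the ASTM G48 empirical CPT estimate: CPT(°C) = 2.5*%Cr + 7.6*%Mo + 31.9*%N − 41
2.5*27.3 = 68.25; 7.6*2.3 = 17.48; 31.9*0.28 = 8.932
CPT = 68.25 + 17.48 + 8.932 − 41 = 53.662 °C
Rounded to 0.1 °C: CPT ≈ 53.7 °C

53.7 °C


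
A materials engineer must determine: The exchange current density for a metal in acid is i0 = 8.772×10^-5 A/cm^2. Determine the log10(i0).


i0 = 8.772×10^-5 A/cm^2
log10(i0) = -4.057

-4.057


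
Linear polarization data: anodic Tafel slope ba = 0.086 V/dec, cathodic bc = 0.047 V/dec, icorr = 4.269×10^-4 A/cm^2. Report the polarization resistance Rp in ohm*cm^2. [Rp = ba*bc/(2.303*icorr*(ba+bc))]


Apply the Stern-Geary equation: Rp = ba*bc / (2.303*icorr*(ba+bc))
ba*bc = 0.086*0.047 = 0.004042
ba+bc = 0.133; 2.303*icorr*(ba+bc) = 2.303*4.269×10^-4*0.133 = 1.3075904×10^-4
Rp = 0.004042 / 1.3075904×10^-4 = 30.91 ohm*cm^2

30.91 ohm*cm^2


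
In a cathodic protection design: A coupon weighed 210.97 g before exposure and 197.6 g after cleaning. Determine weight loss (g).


Weight loss = initial − final
WL = 210.97 − 197.6 = 13.37 g

13.37 g


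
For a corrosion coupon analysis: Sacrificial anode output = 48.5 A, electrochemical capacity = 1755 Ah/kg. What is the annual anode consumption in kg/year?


Annual consumption = current * hours per year / capacity
Rate = 48.5 * 8760 / 1755 = 242.1 kg/year

242.1 kg/year


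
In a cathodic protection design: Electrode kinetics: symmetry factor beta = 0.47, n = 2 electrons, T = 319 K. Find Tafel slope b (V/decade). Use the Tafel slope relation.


Apply the Tafel slope relation: b = 2.303*R*T/(beta*n*F)
Numerator: 2.303 * 8.314 * 319 = 6107.94
Denominator: 0.47 * 2 * 96485 = 90695.9
b = 6107.94 / 90695.9 = 0.067 V/decade

0.067 V/decade


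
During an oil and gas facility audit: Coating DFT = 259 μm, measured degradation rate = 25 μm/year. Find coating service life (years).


Service life = thickness / degradation rate
Life = 259 / 25 = 10.4 years

10.4 years


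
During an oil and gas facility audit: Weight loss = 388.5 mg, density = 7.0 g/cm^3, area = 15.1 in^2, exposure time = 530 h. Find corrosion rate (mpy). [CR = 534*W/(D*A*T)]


Apply the mpy weight-loss relation: CR = 534 * W / (D * A * T)
Numerator: 534 * 388.5 = 207459.0
Denominator: 7.0 * 15.1 * 530 = 56021.0
CR = 207459.0 / 56021.0 = 3.7032 mpy

3.7032 mpy


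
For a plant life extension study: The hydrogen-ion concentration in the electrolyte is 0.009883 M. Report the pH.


pH = −log10[H+]
pH = −log10(0.009883) = 2.01

2.01


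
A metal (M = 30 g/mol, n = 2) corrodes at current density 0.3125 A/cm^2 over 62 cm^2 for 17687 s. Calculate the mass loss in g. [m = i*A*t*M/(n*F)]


Apply Faraday's law: m = i*A*t*M / (n*F)
Total charge passed Q = i*A*t = 0.3125*62*17687 = 342685.625 C
m = Q*M/(n*F) = 342685.625*30/(2*96485) = 53.2755 g

53.2755 g


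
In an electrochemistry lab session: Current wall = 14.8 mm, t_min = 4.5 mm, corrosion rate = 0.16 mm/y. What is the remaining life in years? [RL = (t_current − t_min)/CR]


Apply the remaining-life relation: RL = (t_current − t_min) / CR
RL = (14.8 − 4.5) / 0.16 = 10.3 / 0.16 = 64.4 years

64.4 years


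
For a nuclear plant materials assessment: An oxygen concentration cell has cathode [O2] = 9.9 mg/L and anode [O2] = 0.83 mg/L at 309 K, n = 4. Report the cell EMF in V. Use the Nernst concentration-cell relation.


Apply the Nernst concentration-cell relation: E = (RT/nF)*ln(C_cathode/C_anode)
RT/nF = 8.314*309/(4*96485) = 0.00665654 V
ln(9.9/0.83) = 2.47886
E = 0.00665654 * 2.47886 = 0.0165 V

0.0165 V


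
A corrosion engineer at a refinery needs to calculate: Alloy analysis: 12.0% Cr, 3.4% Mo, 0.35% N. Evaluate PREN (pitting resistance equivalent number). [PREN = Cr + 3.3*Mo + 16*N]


Apply the PREN formula: PREN = Cr + 3.3*Mo + 16*N
PREN = 12.0 + 3.3*3.4 + 16*0.35
PREN = 12.0 + 11.22 + 5.6 = 28.82

28.82


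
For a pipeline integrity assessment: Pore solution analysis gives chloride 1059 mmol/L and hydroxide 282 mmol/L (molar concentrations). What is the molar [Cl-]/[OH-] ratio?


Threshold parameter = [Cl-] / [OH-] (molar basis; both in mmol/L, so units cancel)
Ratio = 1059 / 282 = 3.76

3.76


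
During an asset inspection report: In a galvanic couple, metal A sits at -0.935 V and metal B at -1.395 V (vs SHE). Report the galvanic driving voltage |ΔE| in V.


Driving voltage is the absolute potential difference.
|ΔE| = |-0.935 − (-1.395)| = 0.46 V

0.46 V


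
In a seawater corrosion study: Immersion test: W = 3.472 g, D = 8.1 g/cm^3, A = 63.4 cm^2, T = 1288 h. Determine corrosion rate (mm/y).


Apply the mm/y weight-loss relation: CR = 87600 * W / (D * A * T)
Numerator: 87600 * 3.472 = 304147.2
Denominator: 8.1 * 63.4 * 1288 = 661439.52
CR = 304147.2 / 661439.52 = 0.45983 mm/y

0.45983 mm/y


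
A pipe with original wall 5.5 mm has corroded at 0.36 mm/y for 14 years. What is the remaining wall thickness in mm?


Remaining wall = original − CR × time
t = 5.5 − 0.36*14 = 5.5 − 5.04 = 0.46 mm

0.46 mm


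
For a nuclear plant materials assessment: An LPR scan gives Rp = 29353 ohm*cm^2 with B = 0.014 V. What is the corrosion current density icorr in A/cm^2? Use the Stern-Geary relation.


Apply the Stern-Geary relation: icorr = B / Rp
icorr = 0.014 / 29353 = 4.77×10^-7 A/cm^2

4.77×10^-7 A/cm^2


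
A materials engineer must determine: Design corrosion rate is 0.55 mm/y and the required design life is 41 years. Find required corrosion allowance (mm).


Corrosion allowance = CR × design life
CA = 0.55 * 41 = 22.55 mm

22.55 mm


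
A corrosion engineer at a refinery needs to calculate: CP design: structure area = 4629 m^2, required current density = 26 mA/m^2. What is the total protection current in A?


I = area * current density, then convert mA → A (÷1000)
I = 4629 * 26 / 1000 = 120.35 A

120.35 A


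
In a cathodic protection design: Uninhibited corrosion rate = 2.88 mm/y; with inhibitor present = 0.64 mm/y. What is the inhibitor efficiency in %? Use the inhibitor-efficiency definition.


Apply the inhibitor-efficiency definition: IE = (CR_blank − CR_inh)/CR_blank × 100
IE = (2.88 − 0.64) / 2.88 × 100
IE = 2.24 / 2.88 × 100 = 77.8 %

77.8 %


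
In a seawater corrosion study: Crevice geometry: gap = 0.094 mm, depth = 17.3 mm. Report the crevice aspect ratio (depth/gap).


Aspect ratio = depth / gap
Ratio = 17.3 / 0.094 = 184.0

184.0


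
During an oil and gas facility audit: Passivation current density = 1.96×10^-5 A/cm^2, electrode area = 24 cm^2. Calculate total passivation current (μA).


I = i_pass * A, then convert A → μA (×10^6)
I = 1.96×10^-5 * 24 * 10^6 = 470.4 μA

470.4 μA


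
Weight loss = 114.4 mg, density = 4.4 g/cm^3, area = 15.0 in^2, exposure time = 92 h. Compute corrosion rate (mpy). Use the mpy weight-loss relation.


Apply the mpy weight-loss relation: CR = 534 * W / (D * A * T)
Numerator: 534 * 114.4 = 61089.6
Denominator: 4.4 * 15.0 * 92 = 6072.0
CR = 61089.6 / 6072.0 = 10.0609 mpy

10.0609 mpy


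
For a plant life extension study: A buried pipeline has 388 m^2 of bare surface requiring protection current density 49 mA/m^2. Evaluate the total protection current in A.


I = area * current density, then convert mA → A (÷1000)
I = 388 * 49 / 1000 = 19.01 A

19.01 A


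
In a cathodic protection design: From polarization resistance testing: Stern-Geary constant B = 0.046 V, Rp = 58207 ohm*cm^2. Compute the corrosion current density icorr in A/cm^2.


Apply the Stern-Geary relation: icorr = B / Rp
icorr = 0.046 / 58207 = 7.903×10^-7 A/cm^2

7.903×10^-7 A/cm^2


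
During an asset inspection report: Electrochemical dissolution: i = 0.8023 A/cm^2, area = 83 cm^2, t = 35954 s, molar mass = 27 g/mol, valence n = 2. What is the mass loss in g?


Apply Faraday's law: m = i*A*t*M / (n*F)
Total charge passed Q = i*A*t = 0.8023*83*35954 = 2394209.2186 C
m = Q*M/(n*F) = 2394209.2186*27/(2*96485) = 334.99326 g

334.99326 g


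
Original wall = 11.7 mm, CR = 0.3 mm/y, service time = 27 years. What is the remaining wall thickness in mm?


Remaining wall = original − CR × time
t = 11.7 − 0.3*27 = 11.7 − 8.1 = 3.6 mm

3.6 mm


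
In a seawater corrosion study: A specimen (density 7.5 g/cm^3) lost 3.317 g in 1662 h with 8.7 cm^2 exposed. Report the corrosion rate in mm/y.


Apply the mm/y weight-loss relation: CR = 87600 * W / (D * A * T)
Numerator: 87600 * 3.317 = 290569.2
Denominator: 7.5 * 8.7 * 1662 = 108445.5
CR = 290569.2 / 108445.5 = 2.6794 mm/y

2.6794 mm/y


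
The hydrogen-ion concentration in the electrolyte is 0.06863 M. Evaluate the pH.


pH = −log10[H+]
pH = −log10(0.06863) = 1.16

1.16


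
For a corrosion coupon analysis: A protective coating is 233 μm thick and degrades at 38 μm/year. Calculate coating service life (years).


Service life = thickness / degradation rate
Life = 233 / 38 = 6.1 years

6.1 years


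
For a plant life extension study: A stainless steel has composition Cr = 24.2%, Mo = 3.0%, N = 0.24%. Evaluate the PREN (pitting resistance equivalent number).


Apply the PREN formula: PREN = Cr + 3.3*Mo + 16*N
PREN = 24.2 + 3.3*3.0 + 16*0.24
PREN = 24.2 + 9.9 + 3.84 = 37.94

37.94


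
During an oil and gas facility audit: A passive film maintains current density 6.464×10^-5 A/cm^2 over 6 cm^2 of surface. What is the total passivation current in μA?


I = i_pass * A, then convert A → μA (×10^6)
I = 6.464×10^-5 * 6 * 10^6 = 387.84 μA

387.84 μA


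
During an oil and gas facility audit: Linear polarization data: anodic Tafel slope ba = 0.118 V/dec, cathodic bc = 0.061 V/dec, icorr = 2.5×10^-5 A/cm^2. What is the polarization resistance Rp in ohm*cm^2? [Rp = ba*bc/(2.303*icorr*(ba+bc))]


Apply the Stern-Geary equation: Rp = ba*bc / (2.303*icorr*(ba+bc))
ba*bc = 0.118*0.061 = 0.007198
ba+bc = 0.179; 2.303*icorr*(ba+bc) = 2.303*2.5×10^-5*0.179 = 1.0305925×10^-5
Rp = 0.007198 / 1.0305925×10^-5 = 698.43 ohm*cm^2

698.43 ohm*cm^2


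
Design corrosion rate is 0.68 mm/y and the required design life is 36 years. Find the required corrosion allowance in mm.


Corrosion allowance = CR × design life
CA = 0.68 * 36 = 24.48 mm

24.48 mm


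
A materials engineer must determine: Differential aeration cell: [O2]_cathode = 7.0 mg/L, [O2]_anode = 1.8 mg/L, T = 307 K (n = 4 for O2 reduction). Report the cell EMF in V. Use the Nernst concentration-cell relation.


Apply the Nernst concentration-cell relation: E = (RT/nF)*ln(C_cathode/C_anode)
RT/nF = 8.314*307/(4*96485) = 0.00661346 V
ln(7.0/1.8) = 1.35812
E = 0.00661346 * 1.35812 = 0.00898 V

0.00898 V


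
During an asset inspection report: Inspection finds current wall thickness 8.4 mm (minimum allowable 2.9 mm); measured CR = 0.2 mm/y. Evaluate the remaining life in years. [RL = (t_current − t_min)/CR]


Apply the remaining-life relation: RL = (t_current − t_min) / CR
RL = (8.4 − 2.9) / 0.2 = 5.5 / 0.2 = 27.5 years

27.5 years


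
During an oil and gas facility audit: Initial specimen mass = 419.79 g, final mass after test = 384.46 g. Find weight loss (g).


Weight loss = initial − final
WL = 419.79 − 384.46 = 35.33 g

35.33 g


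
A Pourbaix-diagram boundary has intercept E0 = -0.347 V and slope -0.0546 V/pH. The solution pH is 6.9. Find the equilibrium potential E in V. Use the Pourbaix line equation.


Apply the Pourbaix line equation: E = E0 + slope*pH
E = -0.347 + (-0.0546)*6.9 = -0.347 + (-0.37674) = -0.72374 V
Rounded to 3 decimal places: E = -0.724 V

-0.724 V


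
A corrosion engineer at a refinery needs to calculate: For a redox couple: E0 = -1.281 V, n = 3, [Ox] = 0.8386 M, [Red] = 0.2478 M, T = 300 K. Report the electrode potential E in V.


Apply the Nernst equation: E = E0 + (RT/nF)*ln([Ox]/[Red])
Step 1: RT/nF = 8.314*300/(3*96485) = 0.00861688 V
Step 2: [Ox]/[Red] = 0.8386/0.2478 = 3.384181
Step 3: ln(3.384181) = 1.219112
Step 4: correction = 0.00861688 * 1.219112 = 0.011 V
E = -1.281 + 0.011 = -1.27 V

-1.27 V


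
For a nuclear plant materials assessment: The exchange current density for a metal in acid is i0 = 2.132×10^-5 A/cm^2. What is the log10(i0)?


i0 = 2.132×10^-5 A/cm^2
log10(i0) = -4.671

-4.671


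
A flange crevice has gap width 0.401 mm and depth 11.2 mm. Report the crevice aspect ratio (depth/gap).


Aspect ratio = depth / gap
Ratio = 11.2 / 0.401 = 27.9

27.9


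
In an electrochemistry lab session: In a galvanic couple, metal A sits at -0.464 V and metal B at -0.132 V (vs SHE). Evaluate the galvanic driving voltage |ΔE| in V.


Driving voltage is the absolute potential difference.
|ΔE| = |-0.464 − (-0.132)| = 0.332 V

0.332 V


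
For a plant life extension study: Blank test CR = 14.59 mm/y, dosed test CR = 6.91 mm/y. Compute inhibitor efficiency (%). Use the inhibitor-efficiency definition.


Apply the inhibitor-efficiency definition: IE = (CR_blank − CR_inh)/CR_blank × 100
IE = (14.59 − 6.91) / 14.59 × 100
IE = 7.68 / 14.59 × 100 = 52.6 %

52.6 %


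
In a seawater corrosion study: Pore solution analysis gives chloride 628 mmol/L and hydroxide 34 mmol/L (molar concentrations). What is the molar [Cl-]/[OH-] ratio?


Threshold parameter = [Cl-] / [OH-] (molar basis; both in mmol/L, so units cancel)
Ratio = 628 / 34 = 18.47

18.47


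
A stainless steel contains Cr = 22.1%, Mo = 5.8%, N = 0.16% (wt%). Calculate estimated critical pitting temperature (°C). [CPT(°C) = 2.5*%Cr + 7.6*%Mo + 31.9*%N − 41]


Apply the ASTM G48 empirical CPT estimate: CPT(°C) = 2.5*%Cr + 7.6*%Mo + 31.9*%N − 41
2.5*22.1 = 55.25; 7.6*5.8 = 44.08; 31.9*0.16 = 5.104
CPT = 55.25 + 44.08 + 5.104 − 41 = 63.434 °C
Rounded to 0.1 °C: CPT ≈ 63.4 °C

63.4 °C


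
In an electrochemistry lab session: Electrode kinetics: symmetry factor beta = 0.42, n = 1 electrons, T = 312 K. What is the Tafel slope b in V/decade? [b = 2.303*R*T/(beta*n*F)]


Apply the Tafel slope relation: b = 2.303*R*T/(beta*n*F)
Numerator: 2.303 * 8.314 * 312 = 5973.91
Denominator: 0.42 * 1 * 96485 = 40523.7
b = 5973.91 / 40523.7 = 0.147 V/decade

0.147 V/decade


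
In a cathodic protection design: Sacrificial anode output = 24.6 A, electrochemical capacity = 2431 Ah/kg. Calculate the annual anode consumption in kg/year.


Annual consumption = current * hours per year / capacity
Rate = 24.6 * 8760 / 2431 = 88.6 kg/year

88.6 kg/year


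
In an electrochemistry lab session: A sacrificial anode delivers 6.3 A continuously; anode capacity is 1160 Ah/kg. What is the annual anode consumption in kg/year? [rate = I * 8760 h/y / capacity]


Annual consumption = current * hours per year / capacity
Rate = 6.3 * 8760 / 1160 = 47.6 kg/year

47.6 kg/year


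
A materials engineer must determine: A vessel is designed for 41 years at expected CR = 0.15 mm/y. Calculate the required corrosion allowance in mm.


Corrosion allowance = CR × design life
CA = 0.15 * 41 = 6.15 mm

6.15 mm


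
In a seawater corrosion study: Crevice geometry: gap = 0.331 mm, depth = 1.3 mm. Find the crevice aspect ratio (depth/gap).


Aspect ratio = depth / gap
Ratio = 1.3 / 0.331 = 3.9

3.9


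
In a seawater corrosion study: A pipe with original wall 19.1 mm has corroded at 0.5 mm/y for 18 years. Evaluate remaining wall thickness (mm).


Remaining wall = original − CR × time
t = 19.1 − 0.5*18 = 19.1 − 9.0 = 10.1 mm

10.1 mm


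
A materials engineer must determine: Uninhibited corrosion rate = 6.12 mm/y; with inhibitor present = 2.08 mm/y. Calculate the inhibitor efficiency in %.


Apply the inhibitor-efficiency definition: IE = (CR_blank − CR_inh)/CR_blank × 100
IE = (6.12 − 2.08) / 6.12 × 100
IE = 4.04 / 6.12 × 100 = 66.0 %

66.0 %


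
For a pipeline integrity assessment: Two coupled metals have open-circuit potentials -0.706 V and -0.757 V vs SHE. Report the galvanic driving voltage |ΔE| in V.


Driving voltage is the absolute potential difference.
|ΔE| = |-0.706 − (-0.757)| = 0.051 V

0.051 V


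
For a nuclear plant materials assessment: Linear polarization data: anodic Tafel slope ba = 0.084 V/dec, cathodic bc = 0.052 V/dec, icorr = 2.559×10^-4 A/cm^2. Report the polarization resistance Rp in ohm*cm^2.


Apply the Stern-Geary equation: Rp = ba*bc / (2.303*icorr*(ba+bc))
ba*bc = 0.084*0.052 = 0.004368
ba+bc = 0.136; 2.303*icorr*(ba+bc) = 2.303*2.559×10^-4*0.136 = 8.0149927×10^-5
Rp = 0.004368 / 8.0149927×10^-5 = 54.5 ohm*cm^2

54.5 ohm*cm^2


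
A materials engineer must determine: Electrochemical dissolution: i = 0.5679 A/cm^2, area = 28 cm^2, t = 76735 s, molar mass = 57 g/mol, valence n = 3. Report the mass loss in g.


Apply Faraday's law: m = i*A*t*M / (n*F)
Total charge passed Q = i*A*t = 0.5679*28*76735 = 1220178.582 C
m = Q*M/(n*F) = 1220178.582*57/(3*96485) = 240.2798 g

240.2798 g


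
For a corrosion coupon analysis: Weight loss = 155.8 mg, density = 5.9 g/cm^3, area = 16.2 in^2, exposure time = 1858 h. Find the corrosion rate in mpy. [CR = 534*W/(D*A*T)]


Apply the mpy weight-loss relation: CR = 534 * W / (D * A * T)
Numerator: 534 * 155.8 = 83197.2
Denominator: 5.9 * 16.2 * 1858 = 177587.64
CR = 83197.2 / 177587.64 = 0.4685 mpy

0.4685 mpy


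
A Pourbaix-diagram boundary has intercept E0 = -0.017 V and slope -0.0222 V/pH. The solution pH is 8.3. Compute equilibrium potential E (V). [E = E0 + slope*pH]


Apply the Pourbaix line equation: E = E0 + slope*pH
E = -0.017 + (-0.0222)*8.3 = -0.017 + (-0.18426) = -0.20126 V
Rounded to 3 decimal places: E = -0.201 V

-0.201 V


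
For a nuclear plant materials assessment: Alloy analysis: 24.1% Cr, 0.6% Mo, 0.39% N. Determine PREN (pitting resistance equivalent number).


Apply the PREN formula: PREN = Cr + 3.3*Mo + 16*N
PREN = 24.1 + 3.3*0.6 + 16*0.39
PREN = 24.1 + 1.98 + 6.24 = 32.32

32.32


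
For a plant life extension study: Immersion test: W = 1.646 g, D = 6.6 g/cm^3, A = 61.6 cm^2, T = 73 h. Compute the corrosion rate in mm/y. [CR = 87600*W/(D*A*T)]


Apply the mm/y weight-loss relation: CR = 87600 * W / (D * A * T)
Numerator: 87600 * 1.646 = 144189.6
Denominator: 6.6 * 61.6 * 73 = 29678.88
CR = 144189.6 / 29678.88 = 4.858323 mm/y

4.858323 mm/y


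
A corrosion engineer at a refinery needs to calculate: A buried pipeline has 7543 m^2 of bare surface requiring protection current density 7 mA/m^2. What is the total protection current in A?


I = area * current density, then convert mA → A (÷1000)
I = 7543 * 7 / 1000 = 52.8 A

52.8 A


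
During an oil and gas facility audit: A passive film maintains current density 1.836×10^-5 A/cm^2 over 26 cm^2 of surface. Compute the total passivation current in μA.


I = i_pass * A, then convert A → μA (×10^6)
I = 1.836×10^-5 * 26 * 10^6 = 477.36 μA

477.36 μA


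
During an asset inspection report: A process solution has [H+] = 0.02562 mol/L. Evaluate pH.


pH = −log10[H+]
pH = −log10(0.02562) = 1.59

1.59


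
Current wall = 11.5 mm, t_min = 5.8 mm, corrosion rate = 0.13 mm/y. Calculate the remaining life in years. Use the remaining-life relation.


Apply the remaining-life relation: RL = (t_current − t_min) / CR
RL = (11.5 − 5.8) / 0.13 = 5.7 / 0.13 = 43.8 years

43.8 years


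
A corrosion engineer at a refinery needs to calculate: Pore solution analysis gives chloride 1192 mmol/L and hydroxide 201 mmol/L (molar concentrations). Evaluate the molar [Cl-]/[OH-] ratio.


Threshold parameter = [Cl-] / [OH-] (molar basis; both in mmol/L, so units cancel)
Ratio = 1192 / 201 = 5.93

5.93


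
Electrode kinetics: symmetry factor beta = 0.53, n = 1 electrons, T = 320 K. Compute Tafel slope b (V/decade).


Apply the Tafel slope relation: b = 2.303*R*T/(beta*n*F)
Numerator: 2.303 * 8.314 * 320 = 6127.09
Denominator: 0.53 * 1 * 96485 = 51137.05
b = 6127.09 / 51137.05 = 0.1198 V/decade

0.1198 V/decade


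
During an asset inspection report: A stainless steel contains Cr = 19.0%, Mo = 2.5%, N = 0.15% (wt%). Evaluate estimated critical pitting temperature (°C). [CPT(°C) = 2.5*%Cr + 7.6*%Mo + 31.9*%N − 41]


Apply the ASTM G48 empirical CPT estimate: CPT(°C) = 2.5*%Cr + 7.6*%Mo + 31.9*%N − 41
2.5*19.0 = 47.5; 7.6*2.5 = 19; 31.9*0.15 = 4.785
CPT = 47.5 + 19 + 4.785 − 41 = 30.285 °C
Rounded to 0.1 °C: CPT ≈ 30.3 °C

30.3 °C


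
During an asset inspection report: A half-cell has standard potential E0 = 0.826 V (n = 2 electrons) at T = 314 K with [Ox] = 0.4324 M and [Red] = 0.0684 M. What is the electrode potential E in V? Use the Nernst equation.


Apply the Nernst equation: E = E0 + (RT/nF)*ln([Ox]/[Red])
Step 1: RT/nF = 8.314*314/(2*96485) = 0.01352851 V
Step 2: [Ox]/[Red] = 0.4324/0.0684 = 6.321637
Step 3: ln(6.321637) = 1.843978
Step 4: correction = 0.01352851 * 1.843978 = 0.0249 V
E = 0.826 + 0.0249 = 0.8509 V

0.8509 V


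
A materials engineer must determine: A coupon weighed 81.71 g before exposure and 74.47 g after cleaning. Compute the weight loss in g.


Weight loss = initial − final
WL = 81.71 − 74.47 = 7.24 g

7.24 g


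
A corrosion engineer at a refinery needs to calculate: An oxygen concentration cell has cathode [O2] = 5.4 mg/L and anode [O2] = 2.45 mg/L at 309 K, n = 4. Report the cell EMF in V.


Apply the Nernst concentration-cell relation: E = (RT/nF)*ln(C_cathode/C_anode)
RT/nF = 8.314*309/(4*96485) = 0.00665654 V
ln(5.4/2.45) = 0.79031
E = 0.00665654 * 0.79031 = 0.00526 V

0.00526 V


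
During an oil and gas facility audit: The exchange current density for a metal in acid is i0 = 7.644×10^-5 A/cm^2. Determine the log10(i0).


i0 = 7.644×10^-5 A/cm^2
log10(i0) = -4.117

-4.117


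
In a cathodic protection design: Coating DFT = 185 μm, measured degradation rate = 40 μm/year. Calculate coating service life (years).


Service life = thickness / degradation rate
Life = 185 / 40 = 4.6 years

4.6 years
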